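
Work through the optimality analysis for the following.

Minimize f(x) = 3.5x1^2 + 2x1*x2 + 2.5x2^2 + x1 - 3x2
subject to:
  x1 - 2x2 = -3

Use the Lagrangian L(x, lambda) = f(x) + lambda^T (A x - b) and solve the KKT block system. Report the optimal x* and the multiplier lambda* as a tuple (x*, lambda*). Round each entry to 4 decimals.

Form the Lagrangian:
  L(x, lambda) = (1/2) x^T Q x + c^T x + lambda^T (A x - b)
Stationarity (grad_x L = 0): Q x + c + A^T lambda = 0.
Primal feasibility: A x = b.

This gives the KKT block system:
  [ Q   A^T ] [ x     ]   [-c ]
  [ A    0  ] [ lambda ] = [ b ]

Solving the linear system:
  x*      = (-0.6098, 1.1951)
  lambda* = (0.878)
  f(x*)   = -0.7805

x* = (-0.6098, 1.1951), lambda* = (0.878)


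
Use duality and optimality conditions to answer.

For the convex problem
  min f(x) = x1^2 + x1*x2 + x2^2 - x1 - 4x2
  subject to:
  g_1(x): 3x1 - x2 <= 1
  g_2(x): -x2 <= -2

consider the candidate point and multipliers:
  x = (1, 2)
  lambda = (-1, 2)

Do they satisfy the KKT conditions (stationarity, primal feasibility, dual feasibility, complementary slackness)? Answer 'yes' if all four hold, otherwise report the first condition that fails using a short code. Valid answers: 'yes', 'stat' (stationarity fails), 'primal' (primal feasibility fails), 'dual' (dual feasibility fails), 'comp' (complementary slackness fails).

Gradient of f: grad f(x) = Q x + c = (3, 1)
Constraint values g_i(x) = a_i^T x - b_i:
  g_1((1, 2)) = 0
  g_2((1, 2)) = 0
Stationarity residual: grad f(x) + sum_i lambda_i a_i = (0, 0)
  -> stationarity OK
Primal feasibility (all g_i <= 0): OK
Dual feasibility (all lambda_i >= 0): FAILS
Complementary slackness (lambda_i * g_i(x) = 0 for all i): OK

Verdict: the first failing condition is dual_feasibility -> dual.

dual


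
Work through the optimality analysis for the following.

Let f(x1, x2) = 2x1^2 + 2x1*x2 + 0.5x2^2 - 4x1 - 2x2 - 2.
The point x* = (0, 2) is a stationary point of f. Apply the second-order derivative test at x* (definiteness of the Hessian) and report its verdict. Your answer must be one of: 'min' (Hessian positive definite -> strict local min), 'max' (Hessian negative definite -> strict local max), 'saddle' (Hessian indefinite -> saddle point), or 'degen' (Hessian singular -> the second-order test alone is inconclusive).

Compute the Hessian H = grad^2 f:
  H = [[4, 2], [2, 1]]
Verify stationarity: grad f(x*) = H x* + g = (0, 0).
Eigenvalues of H: 0, 5.
H has a zero eigenvalue (singular; positive semidefinite but not definite), so H is neither positive definite, negative definite, nor indefinite. The second-order test alone is inconclusive -> degen.
(Indeed, f is constant along the null direction of H through x*, so x* is not a strict local extremum.)

degen


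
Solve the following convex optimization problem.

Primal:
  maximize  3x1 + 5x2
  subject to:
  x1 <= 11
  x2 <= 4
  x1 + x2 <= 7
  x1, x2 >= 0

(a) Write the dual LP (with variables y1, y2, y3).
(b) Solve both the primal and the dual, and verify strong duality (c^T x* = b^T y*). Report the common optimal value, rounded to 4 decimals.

The standard primal-dual pair for 'max c^T x s.t. A x <= b, x >= 0' is:
  Dual:  min b^T y  s.t.  A^T y >= c,  y >= 0.

So the dual LP is:
  minimize  11y1 + 4y2 + 7y3
  subject to:
    y1 + y3 >= 3
    y2 + y3 >= 5
    y1, y2, y3 >= 0

Solving the primal: x* = (3, 4).
  primal value c^T x* = 29.
Solving the dual: y* = (0, 2, 3).
  dual value b^T y* = 29.
Strong duality: c^T x* = b^T y*. Confirmed.

29


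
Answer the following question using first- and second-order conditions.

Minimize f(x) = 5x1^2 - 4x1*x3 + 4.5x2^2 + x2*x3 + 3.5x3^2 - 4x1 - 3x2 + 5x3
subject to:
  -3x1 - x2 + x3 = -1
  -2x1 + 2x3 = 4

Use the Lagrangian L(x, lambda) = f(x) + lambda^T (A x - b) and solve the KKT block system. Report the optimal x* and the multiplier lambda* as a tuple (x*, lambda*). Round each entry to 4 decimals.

Form the Lagrangian:
  L(x, lambda) = (1/2) x^T Q x + c^T x + lambda^T (A x - b)
Stationarity (grad_x L = 0): Q x + c + A^T lambda = 0.
Primal feasibility: A x = b.

This gives the KKT block system:
  [ Q   A^T ] [ x     ]   [-c ]
  [ A    0  ] [ lambda ] = [ b ]

Solving the linear system:
  x*      = (1.0244, 0.9512, 3.0244)
  lambda* = (8.5854, -15.8049)
  f(x*)   = 39.9878

x* = (1.0244, 0.9512, 3.0244), lambda* = (8.5854, -15.8049)


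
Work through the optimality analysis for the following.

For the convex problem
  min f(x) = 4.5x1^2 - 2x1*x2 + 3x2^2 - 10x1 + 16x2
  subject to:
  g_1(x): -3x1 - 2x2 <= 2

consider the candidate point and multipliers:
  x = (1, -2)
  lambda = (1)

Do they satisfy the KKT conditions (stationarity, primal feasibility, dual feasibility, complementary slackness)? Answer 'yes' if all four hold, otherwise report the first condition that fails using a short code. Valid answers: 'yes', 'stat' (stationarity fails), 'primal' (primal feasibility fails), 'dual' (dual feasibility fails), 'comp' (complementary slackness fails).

Gradient of f: grad f(x) = Q x + c = (3, 2)
Constraint values g_i(x) = a_i^T x - b_i:
  g_1((1, -2)) = -1
Stationarity residual: grad f(x) + sum_i lambda_i a_i = (0, 0)
  -> stationarity OK
Primal feasibility (all g_i <= 0): OK
Dual feasibility (all lambda_i >= 0): OK
Complementary slackness (lambda_i * g_i(x) = 0 for all i): FAILS

Verdict: the first failing condition is complementary_slackness -> comp.

comp


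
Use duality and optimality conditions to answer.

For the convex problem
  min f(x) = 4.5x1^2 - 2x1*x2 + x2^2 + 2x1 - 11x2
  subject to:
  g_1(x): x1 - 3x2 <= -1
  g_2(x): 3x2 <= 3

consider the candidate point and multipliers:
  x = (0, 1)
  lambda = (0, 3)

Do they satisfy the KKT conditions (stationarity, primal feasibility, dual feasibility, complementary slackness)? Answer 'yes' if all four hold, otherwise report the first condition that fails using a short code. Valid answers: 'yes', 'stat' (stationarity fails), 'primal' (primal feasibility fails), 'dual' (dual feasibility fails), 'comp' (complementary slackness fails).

Gradient of f: grad f(x) = Q x + c = (0, -9)
Constraint values g_i(x) = a_i^T x - b_i:
  g_1((0, 1)) = -2
  g_2((0, 1)) = 0
Stationarity residual: grad f(x) + sum_i lambda_i a_i = (0, 0)
  -> stationarity OK
Primal feasibility (all g_i <= 0): OK
Dual feasibility (all lambda_i >= 0): OK
Complementary slackness (lambda_i * g_i(x) = 0 for all i): OK

Verdict: yes, KKT holds.

yes


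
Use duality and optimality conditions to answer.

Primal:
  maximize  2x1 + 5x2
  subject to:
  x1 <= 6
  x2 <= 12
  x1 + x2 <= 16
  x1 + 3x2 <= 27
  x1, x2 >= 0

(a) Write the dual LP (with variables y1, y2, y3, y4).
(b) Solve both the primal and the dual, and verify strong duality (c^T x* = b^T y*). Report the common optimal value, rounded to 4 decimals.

The standard primal-dual pair for 'max c^T x s.t. A x <= b, x >= 0' is:
  Dual:  min b^T y  s.t.  A^T y >= c,  y >= 0.

So the dual LP is:
  minimize  6y1 + 12y2 + 16y3 + 27y4
  subject to:
    y1 + y3 + y4 >= 2
    y2 + y3 + 3y4 >= 5
    y1, y2, y3, y4 >= 0

Solving the primal: x* = (6, 7).
  primal value c^T x* = 47.
Solving the dual: y* = (0.3333, 0, 0, 1.6667).
  dual value b^T y* = 47.
Strong duality: c^T x* = b^T y*. Confirmed.

47


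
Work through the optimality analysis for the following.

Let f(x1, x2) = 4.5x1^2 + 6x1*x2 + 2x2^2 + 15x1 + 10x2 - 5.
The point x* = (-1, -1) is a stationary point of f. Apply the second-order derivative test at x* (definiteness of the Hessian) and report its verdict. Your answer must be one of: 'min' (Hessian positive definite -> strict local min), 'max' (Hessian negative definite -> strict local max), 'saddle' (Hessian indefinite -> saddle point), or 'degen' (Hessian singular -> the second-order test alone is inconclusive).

Compute the Hessian H = grad^2 f:
  H = [[9, 6], [6, 4]]
Verify stationarity: grad f(x*) = H x* + g = (0, 0).
Eigenvalues of H: 0, 13.
H has a zero eigenvalue (singular; positive semidefinite but not definite), so H is neither positive definite, negative definite, nor indefinite. The second-order test alone is inconclusive -> degen.
(Indeed, f is constant along the null direction of H through x*, so x* is not a strict local extremum.)

degen


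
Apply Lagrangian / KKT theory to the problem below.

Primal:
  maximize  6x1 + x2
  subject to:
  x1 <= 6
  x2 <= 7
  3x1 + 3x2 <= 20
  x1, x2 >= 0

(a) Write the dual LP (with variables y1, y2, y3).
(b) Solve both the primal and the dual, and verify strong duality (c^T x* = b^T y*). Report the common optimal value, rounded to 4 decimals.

The standard primal-dual pair for 'max c^T x s.t. A x <= b, x >= 0' is:
  Dual:  min b^T y  s.t.  A^T y >= c,  y >= 0.

So the dual LP is:
  minimize  6y1 + 7y2 + 20y3
  subject to:
    y1 + 3y3 >= 6
    y2 + 3y3 >= 1
    y1, y2, y3 >= 0

Solving the primal: x* = (6, 0.6667).
  primal value c^T x* = 36.6667.
Solving the dual: y* = (5, 0, 0.3333).
  dual value b^T y* = 36.6667.
Strong duality: c^T x* = b^T y*. Confirmed.

36.6667


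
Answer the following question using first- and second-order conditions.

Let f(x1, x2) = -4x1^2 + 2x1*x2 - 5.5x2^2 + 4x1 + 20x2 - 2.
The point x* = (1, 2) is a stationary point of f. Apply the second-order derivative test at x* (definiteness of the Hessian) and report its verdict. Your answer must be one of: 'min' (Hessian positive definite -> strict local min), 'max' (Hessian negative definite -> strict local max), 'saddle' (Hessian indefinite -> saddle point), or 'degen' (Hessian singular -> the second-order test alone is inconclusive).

Compute the Hessian H = grad^2 f:
  H = [[-8, 2], [2, -11]]
Verify stationarity: grad f(x*) = H x* + g = (0, 0).
Eigenvalues of H: -12, -7.
Both eigenvalues < 0, so H is negative definite -> x* is a strict local max.

max


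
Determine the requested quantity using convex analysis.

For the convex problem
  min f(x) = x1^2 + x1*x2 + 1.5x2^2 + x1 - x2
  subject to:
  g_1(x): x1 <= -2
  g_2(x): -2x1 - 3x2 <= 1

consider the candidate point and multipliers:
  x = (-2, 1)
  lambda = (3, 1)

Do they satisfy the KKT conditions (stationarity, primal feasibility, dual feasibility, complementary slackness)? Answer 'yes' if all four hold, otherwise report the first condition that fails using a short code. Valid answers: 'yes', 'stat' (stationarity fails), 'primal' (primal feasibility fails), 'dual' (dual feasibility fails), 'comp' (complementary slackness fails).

Gradient of f: grad f(x) = Q x + c = (-2, 0)
Constraint values g_i(x) = a_i^T x - b_i:
  g_1((-2, 1)) = 0
  g_2((-2, 1)) = 0
Stationarity residual: grad f(x) + sum_i lambda_i a_i = (-1, -3)
  -> stationarity FAILS
Primal feasibility (all g_i <= 0): OK
Dual feasibility (all lambda_i >= 0): OK
Complementary slackness (lambda_i * g_i(x) = 0 for all i): OK

Verdict: the first failing condition is stationarity -> stat.

stat


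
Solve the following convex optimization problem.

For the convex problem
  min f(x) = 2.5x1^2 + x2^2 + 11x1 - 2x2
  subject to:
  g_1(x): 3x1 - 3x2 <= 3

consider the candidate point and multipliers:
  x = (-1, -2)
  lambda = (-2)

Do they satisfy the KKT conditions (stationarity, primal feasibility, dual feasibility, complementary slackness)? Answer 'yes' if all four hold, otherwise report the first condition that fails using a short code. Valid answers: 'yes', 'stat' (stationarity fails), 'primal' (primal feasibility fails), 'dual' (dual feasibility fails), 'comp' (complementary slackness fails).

Gradient of f: grad f(x) = Q x + c = (6, -6)
Constraint values g_i(x) = a_i^T x - b_i:
  g_1((-1, -2)) = 0
Stationarity residual: grad f(x) + sum_i lambda_i a_i = (0, 0)
  -> stationarity OK
Primal feasibility (all g_i <= 0): OK
Dual feasibility (all lambda_i >= 0): FAILS
Complementary slackness (lambda_i * g_i(x) = 0 for all i): OK

Verdict: the first failing condition is dual_feasibility -> dual.

dual


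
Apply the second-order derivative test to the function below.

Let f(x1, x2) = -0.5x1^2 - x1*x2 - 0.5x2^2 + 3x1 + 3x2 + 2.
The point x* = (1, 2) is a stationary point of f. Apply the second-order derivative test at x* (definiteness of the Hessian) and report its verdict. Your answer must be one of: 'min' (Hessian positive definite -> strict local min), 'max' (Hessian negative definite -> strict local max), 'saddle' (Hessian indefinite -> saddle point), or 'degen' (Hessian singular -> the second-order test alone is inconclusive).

Compute the Hessian H = grad^2 f:
  H = [[-1, -1], [-1, -1]]
Verify stationarity: grad f(x*) = H x* + g = (0, 0).
Eigenvalues of H: -2, 0.
H has a zero eigenvalue (singular; negative semidefinite but not definite), so H is neither positive definite, negative definite, nor indefinite. The second-order test alone is inconclusive -> degen.
(Indeed, f is constant along the null direction of H through x*, so x* is not a strict local extremum.)

degen


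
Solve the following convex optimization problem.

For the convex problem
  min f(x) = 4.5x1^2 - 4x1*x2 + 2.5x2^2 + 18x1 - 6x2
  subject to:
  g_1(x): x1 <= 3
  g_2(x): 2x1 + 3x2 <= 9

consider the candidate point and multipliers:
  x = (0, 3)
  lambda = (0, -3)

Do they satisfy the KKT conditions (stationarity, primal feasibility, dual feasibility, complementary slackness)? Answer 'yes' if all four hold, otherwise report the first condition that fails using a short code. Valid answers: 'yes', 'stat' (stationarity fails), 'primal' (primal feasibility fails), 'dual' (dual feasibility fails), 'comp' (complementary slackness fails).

Gradient of f: grad f(x) = Q x + c = (6, 9)
Constraint values g_i(x) = a_i^T x - b_i:
  g_1((0, 3)) = -3
  g_2((0, 3)) = 0
Stationarity residual: grad f(x) + sum_i lambda_i a_i = (0, 0)
  -> stationarity OK
Primal feasibility (all g_i <= 0): OK
Dual feasibility (all lambda_i >= 0): FAILS
Complementary slackness (lambda_i * g_i(x) = 0 for all i): OK

Verdict: the first failing condition is dual_feasibility -> dual.

dual


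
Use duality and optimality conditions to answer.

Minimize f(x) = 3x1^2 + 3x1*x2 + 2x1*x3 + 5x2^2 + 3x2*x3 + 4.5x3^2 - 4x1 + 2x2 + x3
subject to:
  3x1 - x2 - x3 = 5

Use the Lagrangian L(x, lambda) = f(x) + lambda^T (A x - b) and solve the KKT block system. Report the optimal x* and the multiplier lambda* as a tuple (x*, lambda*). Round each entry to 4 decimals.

Form the Lagrangian:
  L(x, lambda) = (1/2) x^T Q x + c^T x + lambda^T (A x - b)
Stationarity (grad_x L = 0): Q x + c + A^T lambda = 0.
Primal feasibility: A x = b.

This gives the KKT block system:
  [ Q   A^T ] [ x     ]   [-c ]
  [ A    0  ] [ lambda ] = [ b ]

Solving the linear system:
  x*      = (1.3737, -0.5882, -0.2906)
  lambda* = (-0.6323)
  f(x*)   = -1.9003

x* = (1.3737, -0.5882, -0.2906), lambda* = (-0.6323)


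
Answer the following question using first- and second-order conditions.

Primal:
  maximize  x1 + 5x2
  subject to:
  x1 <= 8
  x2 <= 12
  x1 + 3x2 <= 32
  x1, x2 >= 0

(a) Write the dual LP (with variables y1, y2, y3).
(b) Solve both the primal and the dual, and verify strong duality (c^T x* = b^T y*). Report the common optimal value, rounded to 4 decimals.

The standard primal-dual pair for 'max c^T x s.t. A x <= b, x >= 0' is:
  Dual:  min b^T y  s.t.  A^T y >= c,  y >= 0.

So the dual LP is:
  minimize  8y1 + 12y2 + 32y3
  subject to:
    y1 + y3 >= 1
    y2 + 3y3 >= 5
    y1, y2, y3 >= 0

Solving the primal: x* = (0, 10.6667).
  primal value c^T x* = 53.3333.
Solving the dual: y* = (0, 0, 1.6667).
  dual value b^T y* = 53.3333.
Strong duality: c^T x* = b^T y*. Confirmed.

53.3333


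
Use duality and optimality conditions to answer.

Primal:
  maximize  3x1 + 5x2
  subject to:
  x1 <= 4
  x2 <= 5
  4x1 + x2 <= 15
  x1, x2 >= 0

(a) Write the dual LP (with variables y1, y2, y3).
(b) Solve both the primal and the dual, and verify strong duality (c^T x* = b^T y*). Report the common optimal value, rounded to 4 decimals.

The standard primal-dual pair for 'max c^T x s.t. A x <= b, x >= 0' is:
  Dual:  min b^T y  s.t.  A^T y >= c,  y >= 0.

So the dual LP is:
  minimize  4y1 + 5y2 + 15y3
  subject to:
    y1 + 4y3 >= 3
    y2 + y3 >= 5
    y1, y2, y3 >= 0

Solving the primal: x* = (2.5, 5).
  primal value c^T x* = 32.5.
Solving the dual: y* = (0, 4.25, 0.75).
  dual value b^T y* = 32.5.
Strong duality: c^T x* = b^T y*. Confirmed.

32.5


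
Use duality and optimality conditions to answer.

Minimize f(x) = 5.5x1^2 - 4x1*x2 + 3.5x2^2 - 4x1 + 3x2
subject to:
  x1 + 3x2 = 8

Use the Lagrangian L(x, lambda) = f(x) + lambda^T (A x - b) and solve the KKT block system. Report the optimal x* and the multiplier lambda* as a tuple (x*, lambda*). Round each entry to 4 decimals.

Form the Lagrangian:
  L(x, lambda) = (1/2) x^T Q x + c^T x + lambda^T (A x - b)
Stationarity (grad_x L = 0): Q x + c + A^T lambda = 0.
Primal feasibility: A x = b.

This gives the KKT block system:
  [ Q   A^T ] [ x     ]   [-c ]
  [ A    0  ] [ lambda ] = [ b ]

Solving the linear system:
  x*      = (1.5154, 2.1615)
  lambda* = (-4.0231)
  f(x*)   = 16.3038

x* = (1.5154, 2.1615), lambda* = (-4.0231)


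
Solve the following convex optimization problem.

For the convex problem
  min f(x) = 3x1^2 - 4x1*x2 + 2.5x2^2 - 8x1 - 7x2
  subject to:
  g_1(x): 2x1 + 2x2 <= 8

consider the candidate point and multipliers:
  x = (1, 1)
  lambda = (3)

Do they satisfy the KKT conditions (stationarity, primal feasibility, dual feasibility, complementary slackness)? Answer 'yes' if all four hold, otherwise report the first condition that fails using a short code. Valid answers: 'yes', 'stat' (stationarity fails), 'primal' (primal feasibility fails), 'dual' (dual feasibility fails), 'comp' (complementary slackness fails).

Gradient of f: grad f(x) = Q x + c = (-6, -6)
Constraint values g_i(x) = a_i^T x - b_i:
  g_1((1, 1)) = -4
Stationarity residual: grad f(x) + sum_i lambda_i a_i = (0, 0)
  -> stationarity OK
Primal feasibility (all g_i <= 0): OK
Dual feasibility (all lambda_i >= 0): OK
Complementary slackness (lambda_i * g_i(x) = 0 for all i): FAILS

Verdict: the first failing condition is complementary_slackness -> comp.

comp


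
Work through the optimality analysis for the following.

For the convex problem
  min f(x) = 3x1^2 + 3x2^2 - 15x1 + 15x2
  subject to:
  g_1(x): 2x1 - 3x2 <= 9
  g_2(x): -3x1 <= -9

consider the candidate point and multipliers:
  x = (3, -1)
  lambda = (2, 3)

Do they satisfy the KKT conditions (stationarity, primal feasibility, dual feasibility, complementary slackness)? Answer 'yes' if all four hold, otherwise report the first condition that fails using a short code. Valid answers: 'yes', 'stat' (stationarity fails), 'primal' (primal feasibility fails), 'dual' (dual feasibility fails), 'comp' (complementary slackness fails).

Gradient of f: grad f(x) = Q x + c = (3, 9)
Constraint values g_i(x) = a_i^T x - b_i:
  g_1((3, -1)) = 0
  g_2((3, -1)) = 0
Stationarity residual: grad f(x) + sum_i lambda_i a_i = (-2, 3)
  -> stationarity FAILS
Primal feasibility (all g_i <= 0): OK
Dual feasibility (all lambda_i >= 0): OK
Complementary slackness (lambda_i * g_i(x) = 0 for all i): OK

Verdict: the first failing condition is stationarity -> stat.

stat


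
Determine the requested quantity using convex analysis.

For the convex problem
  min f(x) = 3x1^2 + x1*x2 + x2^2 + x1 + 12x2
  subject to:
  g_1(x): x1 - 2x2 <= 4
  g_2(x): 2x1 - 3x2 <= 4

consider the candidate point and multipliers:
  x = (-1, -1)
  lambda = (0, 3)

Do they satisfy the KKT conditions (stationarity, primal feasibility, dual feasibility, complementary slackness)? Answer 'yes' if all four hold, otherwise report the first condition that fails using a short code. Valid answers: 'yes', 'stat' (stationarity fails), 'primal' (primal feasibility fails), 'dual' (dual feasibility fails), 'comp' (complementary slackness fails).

Gradient of f: grad f(x) = Q x + c = (-6, 9)
Constraint values g_i(x) = a_i^T x - b_i:
  g_1((-1, -1)) = -3
  g_2((-1, -1)) = -3
Stationarity residual: grad f(x) + sum_i lambda_i a_i = (0, 0)
  -> stationarity OK
Primal feasibility (all g_i <= 0): OK
Dual feasibility (all lambda_i >= 0): OK
Complementary slackness (lambda_i * g_i(x) = 0 for all i): FAILS

Verdict: the first failing condition is complementary_slackness -> comp.

comp


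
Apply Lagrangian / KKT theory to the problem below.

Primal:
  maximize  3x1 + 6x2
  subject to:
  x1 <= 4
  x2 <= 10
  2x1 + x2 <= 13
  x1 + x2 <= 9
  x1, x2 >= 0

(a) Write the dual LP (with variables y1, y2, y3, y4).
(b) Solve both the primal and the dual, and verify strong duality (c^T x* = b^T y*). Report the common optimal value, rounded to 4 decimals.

The standard primal-dual pair for 'max c^T x s.t. A x <= b, x >= 0' is:
  Dual:  min b^T y  s.t.  A^T y >= c,  y >= 0.

So the dual LP is:
  minimize  4y1 + 10y2 + 13y3 + 9y4
  subject to:
    y1 + 2y3 + y4 >= 3
    y2 + y3 + y4 >= 6
    y1, y2, y3, y4 >= 0

Solving the primal: x* = (0, 9).
  primal value c^T x* = 54.
Solving the dual: y* = (0, 0, 0, 6).
  dual value b^T y* = 54.
Strong duality: c^T x* = b^T y*. Confirmed.

54


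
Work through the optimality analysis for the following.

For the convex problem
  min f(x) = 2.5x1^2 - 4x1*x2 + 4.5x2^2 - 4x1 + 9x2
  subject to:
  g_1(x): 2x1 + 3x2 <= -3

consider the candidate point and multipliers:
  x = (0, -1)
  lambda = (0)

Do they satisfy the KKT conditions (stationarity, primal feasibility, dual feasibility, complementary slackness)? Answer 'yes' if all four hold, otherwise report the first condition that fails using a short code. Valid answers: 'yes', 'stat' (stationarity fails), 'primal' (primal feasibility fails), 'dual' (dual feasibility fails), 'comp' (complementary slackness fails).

Gradient of f: grad f(x) = Q x + c = (0, 0)
Constraint values g_i(x) = a_i^T x - b_i:
  g_1((0, -1)) = 0
Stationarity residual: grad f(x) + sum_i lambda_i a_i = (0, 0)
  -> stationarity OK
Primal feasibility (all g_i <= 0): OK
Dual feasibility (all lambda_i >= 0): OK
Complementary slackness (lambda_i * g_i(x) = 0 for all i): OK

Verdict: yes, KKT holds.

yes


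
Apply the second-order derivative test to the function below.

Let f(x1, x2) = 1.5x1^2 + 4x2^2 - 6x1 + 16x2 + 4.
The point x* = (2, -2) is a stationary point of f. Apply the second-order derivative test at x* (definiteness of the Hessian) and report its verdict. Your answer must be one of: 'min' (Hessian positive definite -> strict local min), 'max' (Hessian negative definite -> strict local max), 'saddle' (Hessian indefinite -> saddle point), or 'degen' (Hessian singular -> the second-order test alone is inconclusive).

Compute the Hessian H = grad^2 f:
  H = [[3, 0], [0, 8]]
Verify stationarity: grad f(x*) = H x* + g = (0, 0).
Eigenvalues of H: 3, 8.
Both eigenvalues > 0, so H is positive definite -> x* is a strict local min.

min


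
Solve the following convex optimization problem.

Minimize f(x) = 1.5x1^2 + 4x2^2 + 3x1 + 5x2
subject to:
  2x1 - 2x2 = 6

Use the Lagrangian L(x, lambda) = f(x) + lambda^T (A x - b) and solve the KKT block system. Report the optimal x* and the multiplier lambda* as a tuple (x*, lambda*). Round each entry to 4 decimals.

Form the Lagrangian:
  L(x, lambda) = (1/2) x^T Q x + c^T x + lambda^T (A x - b)
Stationarity (grad_x L = 0): Q x + c + A^T lambda = 0.
Primal feasibility: A x = b.

This gives the KKT block system:
  [ Q   A^T ] [ x     ]   [-c ]
  [ A    0  ] [ lambda ] = [ b ]

Solving the linear system:
  x*      = (1.4545, -1.5455)
  lambda* = (-3.6818)
  f(x*)   = 9.3636

x* = (1.4545, -1.5455), lambda* = (-3.6818)


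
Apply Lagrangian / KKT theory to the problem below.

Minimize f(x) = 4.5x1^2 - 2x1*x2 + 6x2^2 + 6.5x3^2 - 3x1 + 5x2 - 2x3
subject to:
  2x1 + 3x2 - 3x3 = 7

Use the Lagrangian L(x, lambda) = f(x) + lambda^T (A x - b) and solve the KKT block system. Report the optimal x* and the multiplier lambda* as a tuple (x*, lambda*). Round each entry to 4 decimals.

Form the Lagrangian:
  L(x, lambda) = (1/2) x^T Q x + c^T x + lambda^T (A x - b)
Stationarity (grad_x L = 0): Q x + c + A^T lambda = 0.
Primal feasibility: A x = b.

This gives the KKT block system:
  [ Q   A^T ] [ x     ]   [-c ]
  [ A    0  ] [ lambda ] = [ b ]

Solving the linear system:
  x*      = (1.3282, 0.7391, -0.7087)
  lambda* = (-3.7378)
  f(x*)   = 13.6465

x* = (1.3282, 0.7391, -0.7087), lambda* = (-3.7378)


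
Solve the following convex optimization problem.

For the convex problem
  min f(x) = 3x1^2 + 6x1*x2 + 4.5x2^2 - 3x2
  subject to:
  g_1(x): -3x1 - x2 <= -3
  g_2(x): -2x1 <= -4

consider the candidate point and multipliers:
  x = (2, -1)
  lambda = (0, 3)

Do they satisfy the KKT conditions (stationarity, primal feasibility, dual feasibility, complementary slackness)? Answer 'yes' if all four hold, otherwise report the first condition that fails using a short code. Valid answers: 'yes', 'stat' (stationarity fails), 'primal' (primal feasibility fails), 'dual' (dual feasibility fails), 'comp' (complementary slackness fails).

Gradient of f: grad f(x) = Q x + c = (6, 0)
Constraint values g_i(x) = a_i^T x - b_i:
  g_1((2, -1)) = -2
  g_2((2, -1)) = 0
Stationarity residual: grad f(x) + sum_i lambda_i a_i = (0, 0)
  -> stationarity OK
Primal feasibility (all g_i <= 0): OK
Dual feasibility (all lambda_i >= 0): OK
Complementary slackness (lambda_i * g_i(x) = 0 for all i): OK

Verdict: yes, KKT holds.

yes


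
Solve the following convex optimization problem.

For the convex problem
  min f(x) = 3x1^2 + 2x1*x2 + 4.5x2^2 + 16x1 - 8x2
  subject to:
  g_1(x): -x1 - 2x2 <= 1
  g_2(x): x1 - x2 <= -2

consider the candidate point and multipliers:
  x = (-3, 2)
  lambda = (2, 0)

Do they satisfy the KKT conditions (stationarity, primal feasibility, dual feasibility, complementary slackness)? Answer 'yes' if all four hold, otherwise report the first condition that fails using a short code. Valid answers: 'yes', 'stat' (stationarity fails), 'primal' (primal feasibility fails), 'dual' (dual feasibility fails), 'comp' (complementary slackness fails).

Gradient of f: grad f(x) = Q x + c = (2, 4)
Constraint values g_i(x) = a_i^T x - b_i:
  g_1((-3, 2)) = -2
  g_2((-3, 2)) = -3
Stationarity residual: grad f(x) + sum_i lambda_i a_i = (0, 0)
  -> stationarity OK
Primal feasibility (all g_i <= 0): OK
Dual feasibility (all lambda_i >= 0): OK
Complementary slackness (lambda_i * g_i(x) = 0 for all i): FAILS

Verdict: the first failing condition is complementary_slackness -> comp.

comp


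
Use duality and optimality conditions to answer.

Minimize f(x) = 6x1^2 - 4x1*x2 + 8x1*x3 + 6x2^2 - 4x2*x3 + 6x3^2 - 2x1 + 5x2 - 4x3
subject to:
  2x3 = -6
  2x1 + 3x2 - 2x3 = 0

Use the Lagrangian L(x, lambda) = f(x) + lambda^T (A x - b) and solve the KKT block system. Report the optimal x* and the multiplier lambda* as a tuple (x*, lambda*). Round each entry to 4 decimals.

Form the Lagrangian:
  L(x, lambda) = (1/2) x^T Q x + c^T x + lambda^T (A x - b)
Stationarity (grad_x L = 0): Q x + c + A^T lambda = 0.
Primal feasibility: A x = b.

This gives the KKT block system:
  [ Q   A^T ] [ x     ]   [-c ]
  [ A    0  ] [ lambda ] = [ b ]

Solving the linear system:
  x*      = (0.5882, -2.3922, -3)
  lambda* = (17.549, 4.6863)
  f(x*)   = 52.0784

x* = (0.5882, -2.3922, -3), lambda* = (17.549, 4.6863)


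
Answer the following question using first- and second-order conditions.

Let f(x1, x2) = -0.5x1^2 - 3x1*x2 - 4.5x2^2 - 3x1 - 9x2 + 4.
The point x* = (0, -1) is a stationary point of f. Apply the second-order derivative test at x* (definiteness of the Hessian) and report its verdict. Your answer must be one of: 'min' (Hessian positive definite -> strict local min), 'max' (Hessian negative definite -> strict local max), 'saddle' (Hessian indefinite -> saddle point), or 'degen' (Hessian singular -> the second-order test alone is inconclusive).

Compute the Hessian H = grad^2 f:
  H = [[-1, -3], [-3, -9]]
Verify stationarity: grad f(x*) = H x* + g = (0, 0).
Eigenvalues of H: -10, 0.
H has a zero eigenvalue (singular; negative semidefinite but not definite), so H is neither positive definite, negative definite, nor indefinite. The second-order test alone is inconclusive -> degen.
(Indeed, f is constant along the null direction of H through x*, so x* is not a strict local extremum.)

degen


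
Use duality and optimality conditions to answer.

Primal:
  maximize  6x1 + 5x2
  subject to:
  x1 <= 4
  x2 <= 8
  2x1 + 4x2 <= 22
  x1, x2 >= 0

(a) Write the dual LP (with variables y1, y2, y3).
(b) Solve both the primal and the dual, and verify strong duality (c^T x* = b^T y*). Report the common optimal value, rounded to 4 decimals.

The standard primal-dual pair for 'max c^T x s.t. A x <= b, x >= 0' is:
  Dual:  min b^T y  s.t.  A^T y >= c,  y >= 0.

So the dual LP is:
  minimize  4y1 + 8y2 + 22y3
  subject to:
    y1 + 2y3 >= 6
    y2 + 4y3 >= 5
    y1, y2, y3 >= 0

Solving the primal: x* = (4, 3.5).
  primal value c^T x* = 41.5.
Solving the dual: y* = (3.5, 0, 1.25).
  dual value b^T y* = 41.5.
Strong duality: c^T x* = b^T y*. Confirmed.

41.5


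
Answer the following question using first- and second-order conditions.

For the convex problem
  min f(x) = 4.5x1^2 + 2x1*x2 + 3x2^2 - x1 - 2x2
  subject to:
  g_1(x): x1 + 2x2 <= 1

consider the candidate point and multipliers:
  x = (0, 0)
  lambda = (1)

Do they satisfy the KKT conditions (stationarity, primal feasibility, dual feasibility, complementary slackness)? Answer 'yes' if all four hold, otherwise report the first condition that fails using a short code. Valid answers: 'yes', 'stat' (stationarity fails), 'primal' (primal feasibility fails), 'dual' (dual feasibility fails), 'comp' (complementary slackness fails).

Gradient of f: grad f(x) = Q x + c = (-1, -2)
Constraint values g_i(x) = a_i^T x - b_i:
  g_1((0, 0)) = -1
Stationarity residual: grad f(x) + sum_i lambda_i a_i = (0, 0)
  -> stationarity OK
Primal feasibility (all g_i <= 0): OK
Dual feasibility (all lambda_i >= 0): OK
Complementary slackness (lambda_i * g_i(x) = 0 for all i): FAILS

Verdict: the first failing condition is complementary_slackness -> comp.

comp


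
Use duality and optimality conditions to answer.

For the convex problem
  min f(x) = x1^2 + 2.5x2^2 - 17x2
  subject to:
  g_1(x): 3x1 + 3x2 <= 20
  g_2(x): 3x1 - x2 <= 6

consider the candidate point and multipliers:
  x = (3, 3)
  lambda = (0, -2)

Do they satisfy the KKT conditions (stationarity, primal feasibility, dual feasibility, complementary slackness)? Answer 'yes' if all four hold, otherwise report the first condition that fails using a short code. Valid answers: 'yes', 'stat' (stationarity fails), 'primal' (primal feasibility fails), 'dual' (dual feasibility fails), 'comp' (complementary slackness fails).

Gradient of f: grad f(x) = Q x + c = (6, -2)
Constraint values g_i(x) = a_i^T x - b_i:
  g_1((3, 3)) = -2
  g_2((3, 3)) = 0
Stationarity residual: grad f(x) + sum_i lambda_i a_i = (0, 0)
  -> stationarity OK
Primal feasibility (all g_i <= 0): OK
Dual feasibility (all lambda_i >= 0): FAILS
Complementary slackness (lambda_i * g_i(x) = 0 for all i): OK

Verdict: the first failing condition is dual_feasibility -> dual.

dual


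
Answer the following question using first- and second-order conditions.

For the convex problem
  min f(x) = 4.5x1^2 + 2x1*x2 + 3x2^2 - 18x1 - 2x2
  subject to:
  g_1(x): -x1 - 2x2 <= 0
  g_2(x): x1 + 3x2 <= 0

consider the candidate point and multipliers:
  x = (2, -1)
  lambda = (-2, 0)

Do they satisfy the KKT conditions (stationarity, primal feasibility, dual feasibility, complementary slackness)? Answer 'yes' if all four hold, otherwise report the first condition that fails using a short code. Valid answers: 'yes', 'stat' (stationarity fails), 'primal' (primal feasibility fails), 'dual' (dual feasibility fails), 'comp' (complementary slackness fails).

Gradient of f: grad f(x) = Q x + c = (-2, -4)
Constraint values g_i(x) = a_i^T x - b_i:
  g_1((2, -1)) = 0
  g_2((2, -1)) = -1
Stationarity residual: grad f(x) + sum_i lambda_i a_i = (0, 0)
  -> stationarity OK
Primal feasibility (all g_i <= 0): OK
Dual feasibility (all lambda_i >= 0): FAILS
Complementary slackness (lambda_i * g_i(x) = 0 for all i): OK

Verdict: the first failing condition is dual_feasibility -> dual.

dual


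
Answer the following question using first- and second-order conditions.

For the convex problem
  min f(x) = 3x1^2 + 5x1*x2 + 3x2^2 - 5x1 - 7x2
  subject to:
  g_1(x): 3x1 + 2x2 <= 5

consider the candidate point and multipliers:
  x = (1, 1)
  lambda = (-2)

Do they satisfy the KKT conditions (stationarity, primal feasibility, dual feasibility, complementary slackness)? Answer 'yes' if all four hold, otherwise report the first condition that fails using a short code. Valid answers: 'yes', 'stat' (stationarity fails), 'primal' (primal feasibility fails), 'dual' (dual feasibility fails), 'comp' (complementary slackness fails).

Gradient of f: grad f(x) = Q x + c = (6, 4)
Constraint values g_i(x) = a_i^T x - b_i:
  g_1((1, 1)) = 0
Stationarity residual: grad f(x) + sum_i lambda_i a_i = (0, 0)
  -> stationarity OK
Primal feasibility (all g_i <= 0): OK
Dual feasibility (all lambda_i >= 0): FAILS
Complementary slackness (lambda_i * g_i(x) = 0 for all i): OK

Verdict: the first failing condition is dual_feasibility -> dual.

dual


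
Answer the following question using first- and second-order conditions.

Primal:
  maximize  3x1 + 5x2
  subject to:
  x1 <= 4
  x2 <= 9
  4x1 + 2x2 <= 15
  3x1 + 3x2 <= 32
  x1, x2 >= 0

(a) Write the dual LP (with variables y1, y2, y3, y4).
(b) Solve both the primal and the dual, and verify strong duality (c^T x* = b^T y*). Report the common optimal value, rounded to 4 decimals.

The standard primal-dual pair for 'max c^T x s.t. A x <= b, x >= 0' is:
  Dual:  min b^T y  s.t.  A^T y >= c,  y >= 0.

So the dual LP is:
  minimize  4y1 + 9y2 + 15y3 + 32y4
  subject to:
    y1 + 4y3 + 3y4 >= 3
    y2 + 2y3 + 3y4 >= 5
    y1, y2, y3, y4 >= 0

Solving the primal: x* = (0, 7.5).
  primal value c^T x* = 37.5.
Solving the dual: y* = (0, 0, 2.5, 0).
  dual value b^T y* = 37.5.
Strong duality: c^T x* = b^T y*. Confirmed.

37.5


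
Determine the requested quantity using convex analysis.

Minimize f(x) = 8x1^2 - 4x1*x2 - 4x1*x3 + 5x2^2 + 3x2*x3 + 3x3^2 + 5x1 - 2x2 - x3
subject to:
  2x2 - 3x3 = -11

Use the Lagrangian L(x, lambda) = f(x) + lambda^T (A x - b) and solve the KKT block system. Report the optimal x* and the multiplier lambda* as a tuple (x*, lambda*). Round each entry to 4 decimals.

Form the Lagrangian:
  L(x, lambda) = (1/2) x^T Q x + c^T x + lambda^T (A x - b)
Stationarity (grad_x L = 0): Q x + c + A^T lambda = 0.
Primal feasibility: A x = b.

This gives the KKT block system:
  [ Q   A^T ] [ x     ]   [-c ]
  [ A    0  ] [ lambda ] = [ b ]

Solving the linear system:
  x*      = (0.035, -1.366, 2.756)
  lambda* = (3.766)
  f(x*)   = 20.7885

x* = (0.035, -1.366, 2.756), lambda* = (3.766)


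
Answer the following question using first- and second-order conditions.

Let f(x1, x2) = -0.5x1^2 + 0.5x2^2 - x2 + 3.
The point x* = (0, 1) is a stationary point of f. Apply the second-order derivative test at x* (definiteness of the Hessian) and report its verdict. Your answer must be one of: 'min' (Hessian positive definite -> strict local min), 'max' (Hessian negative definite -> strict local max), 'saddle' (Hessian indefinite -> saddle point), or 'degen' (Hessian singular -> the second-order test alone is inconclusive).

Compute the Hessian H = grad^2 f:
  H = [[-1, 0], [0, 1]]
Verify stationarity: grad f(x*) = H x* + g = (0, 0).
Eigenvalues of H: -1, 1.
Eigenvalues have mixed signs, so H is indefinite -> x* is a saddle point.

saddle


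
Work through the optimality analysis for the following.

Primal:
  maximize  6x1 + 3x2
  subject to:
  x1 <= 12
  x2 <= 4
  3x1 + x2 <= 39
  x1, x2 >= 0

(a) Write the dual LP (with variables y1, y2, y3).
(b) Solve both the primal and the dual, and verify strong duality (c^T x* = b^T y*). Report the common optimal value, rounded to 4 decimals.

The standard primal-dual pair for 'max c^T x s.t. A x <= b, x >= 0' is:
  Dual:  min b^T y  s.t.  A^T y >= c,  y >= 0.

So the dual LP is:
  minimize  12y1 + 4y2 + 39y3
  subject to:
    y1 + 3y3 >= 6
    y2 + y3 >= 3
    y1, y2, y3 >= 0

Solving the primal: x* = (11.6667, 4).
  primal value c^T x* = 82.
Solving the dual: y* = (0, 1, 2).
  dual value b^T y* = 82.
Strong duality: c^T x* = b^T y*. Confirmed.

82


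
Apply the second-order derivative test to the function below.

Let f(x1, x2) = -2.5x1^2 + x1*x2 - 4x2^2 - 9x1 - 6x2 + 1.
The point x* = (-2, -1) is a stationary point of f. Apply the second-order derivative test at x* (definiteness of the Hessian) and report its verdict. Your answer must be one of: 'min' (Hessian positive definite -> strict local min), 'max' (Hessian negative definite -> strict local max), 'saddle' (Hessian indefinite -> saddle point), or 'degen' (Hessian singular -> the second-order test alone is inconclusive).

Compute the Hessian H = grad^2 f:
  H = [[-5, 1], [1, -8]]
Verify stationarity: grad f(x*) = H x* + g = (0, 0).
Eigenvalues of H: -8.3028, -4.6972.
Both eigenvalues < 0, so H is negative definite -> x* is a strict local max.

max


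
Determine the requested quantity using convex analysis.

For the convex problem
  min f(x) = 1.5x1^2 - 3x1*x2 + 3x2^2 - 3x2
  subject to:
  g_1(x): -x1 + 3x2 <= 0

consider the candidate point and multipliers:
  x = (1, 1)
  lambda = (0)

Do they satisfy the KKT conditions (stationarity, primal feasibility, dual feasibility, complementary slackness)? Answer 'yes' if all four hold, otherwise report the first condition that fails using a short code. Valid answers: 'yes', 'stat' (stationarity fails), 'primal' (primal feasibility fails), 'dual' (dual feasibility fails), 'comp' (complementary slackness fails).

Gradient of f: grad f(x) = Q x + c = (0, 0)
Constraint values g_i(x) = a_i^T x - b_i:
  g_1((1, 1)) = 2
Stationarity residual: grad f(x) + sum_i lambda_i a_i = (0, 0)
  -> stationarity OK
Primal feasibility (all g_i <= 0): FAILS
Dual feasibility (all lambda_i >= 0): OK
Complementary slackness (lambda_i * g_i(x) = 0 for all i): OK

Verdict: the first failing condition is primal_feasibility -> primal.

primal


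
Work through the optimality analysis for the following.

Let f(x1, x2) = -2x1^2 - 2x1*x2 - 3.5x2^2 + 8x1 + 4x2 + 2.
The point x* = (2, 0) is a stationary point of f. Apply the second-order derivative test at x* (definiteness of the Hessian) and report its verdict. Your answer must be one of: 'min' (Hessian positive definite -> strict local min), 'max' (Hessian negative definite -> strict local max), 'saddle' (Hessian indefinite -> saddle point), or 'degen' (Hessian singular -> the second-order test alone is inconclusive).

Compute the Hessian H = grad^2 f:
  H = [[-4, -2], [-2, -7]]
Verify stationarity: grad f(x*) = H x* + g = (0, 0).
Eigenvalues of H: -8, -3.
Both eigenvalues < 0, so H is negative definite -> x* is a strict local max.

max


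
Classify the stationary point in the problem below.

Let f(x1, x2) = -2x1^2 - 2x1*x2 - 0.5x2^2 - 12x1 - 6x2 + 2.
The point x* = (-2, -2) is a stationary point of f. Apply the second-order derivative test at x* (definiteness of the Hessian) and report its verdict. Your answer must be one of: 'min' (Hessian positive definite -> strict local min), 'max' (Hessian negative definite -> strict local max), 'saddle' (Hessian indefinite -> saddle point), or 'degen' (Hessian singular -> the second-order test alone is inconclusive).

Compute the Hessian H = grad^2 f:
  H = [[-4, -2], [-2, -1]]
Verify stationarity: grad f(x*) = H x* + g = (0, 0).
Eigenvalues of H: -5, 0.
H has a zero eigenvalue (singular; negative semidefinite but not definite), so H is neither positive definite, negative definite, nor indefinite. The second-order test alone is inconclusive -> degen.
(Indeed, f is constant along the null direction of H through x*, so x* is not a strict local extremum.)

degen


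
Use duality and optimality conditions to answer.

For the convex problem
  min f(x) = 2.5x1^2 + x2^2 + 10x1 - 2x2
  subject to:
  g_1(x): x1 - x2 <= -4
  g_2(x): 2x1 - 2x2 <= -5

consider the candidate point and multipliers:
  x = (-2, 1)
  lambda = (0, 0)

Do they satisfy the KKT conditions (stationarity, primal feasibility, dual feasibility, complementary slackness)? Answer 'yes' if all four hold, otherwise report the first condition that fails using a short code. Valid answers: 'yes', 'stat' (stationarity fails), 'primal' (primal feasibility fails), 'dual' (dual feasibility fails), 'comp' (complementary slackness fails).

Gradient of f: grad f(x) = Q x + c = (0, 0)
Constraint values g_i(x) = a_i^T x - b_i:
  g_1((-2, 1)) = 1
  g_2((-2, 1)) = -1
Stationarity residual: grad f(x) + sum_i lambda_i a_i = (0, 0)
  -> stationarity OK
Primal feasibility (all g_i <= 0): FAILS
Dual feasibility (all lambda_i >= 0): OK
Complementary slackness (lambda_i * g_i(x) = 0 for all i): OK

Verdict: the first failing condition is primal_feasibility -> primal.

primal
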